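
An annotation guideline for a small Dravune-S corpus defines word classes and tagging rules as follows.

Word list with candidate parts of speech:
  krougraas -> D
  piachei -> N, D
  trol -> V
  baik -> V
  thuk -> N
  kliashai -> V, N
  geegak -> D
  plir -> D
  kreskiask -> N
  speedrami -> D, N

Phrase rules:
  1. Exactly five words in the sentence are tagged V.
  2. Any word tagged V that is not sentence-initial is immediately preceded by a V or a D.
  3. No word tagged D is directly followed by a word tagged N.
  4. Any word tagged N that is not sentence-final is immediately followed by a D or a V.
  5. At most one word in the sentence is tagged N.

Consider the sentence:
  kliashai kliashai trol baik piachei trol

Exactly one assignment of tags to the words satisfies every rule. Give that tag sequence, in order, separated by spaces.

V V V V D V

Candidates per position — 1:kliashai {V,N}; 2:kliashai {V,N}; 3:trol {V}; 4:baik {V}; 5:piachei {N,D}; 6:trol {V}.
Position 1: N is ruled out by rule 1; that leaves V.
Position 2: N is ruled out by rule 1; that leaves V.
Position 5: N is ruled out by rule 2; that leaves D.
The only consistent sequence is: V V V V D V.
Check: rule 1 ok; rule 2 ok; rule 3 ok; rule 4 ok; rule 5 ok.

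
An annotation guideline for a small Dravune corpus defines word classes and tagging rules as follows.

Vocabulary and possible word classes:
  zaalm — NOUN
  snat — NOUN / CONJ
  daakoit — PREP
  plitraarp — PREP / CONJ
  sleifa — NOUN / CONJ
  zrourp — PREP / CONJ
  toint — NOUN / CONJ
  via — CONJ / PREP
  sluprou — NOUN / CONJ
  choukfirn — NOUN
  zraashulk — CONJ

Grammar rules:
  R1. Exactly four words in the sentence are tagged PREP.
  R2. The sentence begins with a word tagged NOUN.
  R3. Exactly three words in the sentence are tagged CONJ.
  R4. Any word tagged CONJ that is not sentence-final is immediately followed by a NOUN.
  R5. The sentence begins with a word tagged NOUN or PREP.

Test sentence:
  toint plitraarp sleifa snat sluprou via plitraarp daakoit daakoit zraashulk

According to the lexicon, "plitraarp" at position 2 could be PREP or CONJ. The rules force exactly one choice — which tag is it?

Candidates per position — 1:toint {NOUN,CONJ}; 2:plitraarp {PREP,CONJ}; 3:sleifa {NOUN,CONJ}; 4:snat {NOUN,CONJ}; 5:sluprou {NOUN,CONJ}; 6:via {CONJ,PREP}; 7:plitraarp {PREP,CONJ}; 8:daakoit {PREP}; 9:daakoit {PREP}; 10:zraashulk {CONJ}.
Position 1: CONJ is ruled out by rule 2; that leaves NOUN.
Position 5: CONJ is ruled out by rule 4; that leaves NOUN.
Position 6: CONJ is ruled out by rule 4; that leaves PREP.
Position 7: CONJ is ruled out by rule 4; that leaves PREP.
Position 2: PREP is ruled out by rule 1; that leaves CONJ.
Position 3: CONJ is ruled out by rule 4; that leaves NOUN.
Position 4: NOUN is ruled out by rule 3; that leaves CONJ.
The unique satisfying tagging is: NOUN CONJ NOUN CONJ NOUN PREP PREP PREP PREP CONJ.
Verifying each rule — rule 1 holds; rule 2 holds; rule 3 holds; rule 4 holds; rule 5 holds.

CONJ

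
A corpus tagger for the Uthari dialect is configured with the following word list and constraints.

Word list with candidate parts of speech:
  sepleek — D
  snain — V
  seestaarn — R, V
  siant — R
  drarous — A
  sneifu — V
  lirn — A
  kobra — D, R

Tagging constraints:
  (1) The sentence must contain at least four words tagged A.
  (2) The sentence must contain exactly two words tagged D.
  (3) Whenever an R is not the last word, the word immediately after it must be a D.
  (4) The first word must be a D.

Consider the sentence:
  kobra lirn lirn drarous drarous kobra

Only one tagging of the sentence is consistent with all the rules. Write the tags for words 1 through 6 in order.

D A A A A D

Candidates per position — 1:kobra {D,R}; 2:lirn {A}; 3:lirn {A}; 4:drarous {A}; 5:drarous {A}; 6:kobra {D,R}.
Word 1 cannot be R — rule 2 would then fail for every completion. It is D.
Word 6 cannot be R — rule 2 would then fail for every completion. It is D.
The unique satisfying tagging is: D A A A A D.
Rule-by-rule: rule 1 holds; rule 2 holds; rule 3 holds; rule 4 holds.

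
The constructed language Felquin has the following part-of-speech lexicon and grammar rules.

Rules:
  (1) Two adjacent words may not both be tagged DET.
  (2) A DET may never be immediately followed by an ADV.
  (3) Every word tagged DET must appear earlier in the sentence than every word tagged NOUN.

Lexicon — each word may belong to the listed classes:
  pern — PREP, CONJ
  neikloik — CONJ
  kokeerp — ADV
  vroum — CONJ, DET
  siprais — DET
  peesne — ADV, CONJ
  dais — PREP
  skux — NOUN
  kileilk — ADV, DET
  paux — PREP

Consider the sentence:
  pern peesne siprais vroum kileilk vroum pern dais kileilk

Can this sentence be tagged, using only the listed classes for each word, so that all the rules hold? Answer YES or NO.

YES

Candidates per position — 1:pern {PREP,CONJ}; 2:peesne {ADV,CONJ}; 3:siprais {DET}; 4:vroum {CONJ,DET}; 5:kileilk {ADV,DET}; 6:vroum {CONJ,DET}; 7:pern {PREP,CONJ}; 8:dais {PREP}; 9:kileilk {ADV,DET}.
One satisfying assignment: PREP ADV DET CONJ DET CONJ CONJ PREP ADV.
Check: rule 1 holds; rule 2 holds; rule 3 holds.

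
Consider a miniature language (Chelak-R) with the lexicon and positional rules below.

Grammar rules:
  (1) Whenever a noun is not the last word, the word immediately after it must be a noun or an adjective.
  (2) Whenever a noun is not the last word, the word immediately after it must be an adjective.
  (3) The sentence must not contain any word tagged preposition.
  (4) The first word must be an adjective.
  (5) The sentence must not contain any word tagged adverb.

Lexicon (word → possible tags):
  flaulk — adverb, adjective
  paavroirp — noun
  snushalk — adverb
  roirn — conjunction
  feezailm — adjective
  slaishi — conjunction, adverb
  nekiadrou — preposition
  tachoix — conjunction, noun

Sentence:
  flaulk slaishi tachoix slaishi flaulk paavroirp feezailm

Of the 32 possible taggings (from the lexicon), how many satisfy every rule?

Candidates per position — 1:flaulk {adverb,adjective}; 2:slaishi {conjunction,adverb}; 3:tachoix {conjunction,noun}; 4:slaishi {conjunction,adverb}; 5:flaulk {adverb,adjective}; 6:paavroirp {noun}; 7:feezailm {adjective}.
There are 32 candidate sequences in total.
The sequences that satisfy every rule: adjective conjunction conjunction conjunction adjective noun adjective.
Count = 1.

1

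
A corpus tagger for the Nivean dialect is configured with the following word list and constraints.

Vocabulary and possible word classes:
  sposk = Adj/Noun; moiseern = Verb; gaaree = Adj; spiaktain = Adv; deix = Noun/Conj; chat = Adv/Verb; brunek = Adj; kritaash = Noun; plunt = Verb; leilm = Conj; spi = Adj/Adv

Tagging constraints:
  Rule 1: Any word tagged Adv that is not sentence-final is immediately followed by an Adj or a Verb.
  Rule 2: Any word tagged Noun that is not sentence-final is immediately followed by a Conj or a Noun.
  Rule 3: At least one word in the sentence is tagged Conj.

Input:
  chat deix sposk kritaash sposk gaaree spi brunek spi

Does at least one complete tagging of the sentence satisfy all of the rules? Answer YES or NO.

Candidates per position — 1:chat {Adv,Verb}; 2:deix {Noun,Conj}; 3:sposk {Adj,Noun}; 4:kritaash {Noun}; 5:sposk {Adj,Noun}; 6:gaaree {Adj}; 7:spi {Adj,Adv}; 8:brunek {Adj}; 9:spi {Adj,Adv}.
Rule 2 cannot be satisfied by any choice of tags from the lexicon.
So there is no consistent tagging.

NO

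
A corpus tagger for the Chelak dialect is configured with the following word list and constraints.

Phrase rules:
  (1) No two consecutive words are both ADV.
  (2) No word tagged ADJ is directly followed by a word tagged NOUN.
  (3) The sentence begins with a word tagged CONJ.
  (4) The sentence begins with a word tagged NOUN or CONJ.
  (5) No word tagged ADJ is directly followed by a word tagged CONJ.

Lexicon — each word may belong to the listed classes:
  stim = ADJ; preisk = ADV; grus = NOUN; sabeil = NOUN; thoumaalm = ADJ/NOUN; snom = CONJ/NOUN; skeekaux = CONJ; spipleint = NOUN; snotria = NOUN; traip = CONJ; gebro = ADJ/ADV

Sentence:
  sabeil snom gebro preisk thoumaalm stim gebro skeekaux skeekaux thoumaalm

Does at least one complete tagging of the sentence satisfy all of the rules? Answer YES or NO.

NO

Candidates per position — 1:sabeil {NOUN}; 2:snom {CONJ,NOUN}; 3:gebro {ADJ,ADV}; 4:preisk {ADV}; 5:thoumaalm {ADJ,NOUN}; 6:stim {ADJ}; 7:gebro {ADJ,ADV}; 8:skeekaux {CONJ}; 9:skeekaux {CONJ}; 10:thoumaalm {ADJ,NOUN}.
Rule 3 cannot be satisfied by any choice of tags from the lexicon.
So there is no consistent tagging.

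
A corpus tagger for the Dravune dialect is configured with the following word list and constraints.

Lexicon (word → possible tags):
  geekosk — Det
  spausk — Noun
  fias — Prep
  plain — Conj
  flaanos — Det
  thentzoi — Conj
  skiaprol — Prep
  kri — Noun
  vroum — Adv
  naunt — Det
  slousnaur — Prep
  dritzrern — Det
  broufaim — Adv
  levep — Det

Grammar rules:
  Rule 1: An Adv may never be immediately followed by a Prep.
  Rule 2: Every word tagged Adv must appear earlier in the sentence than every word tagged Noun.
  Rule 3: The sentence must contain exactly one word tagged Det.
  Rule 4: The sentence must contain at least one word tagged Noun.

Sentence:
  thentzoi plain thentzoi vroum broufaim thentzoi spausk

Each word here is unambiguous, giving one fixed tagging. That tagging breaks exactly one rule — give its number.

Fixed tagging: Conj Conj Conj Adv Adv Conj Noun.
Checking each rule: R1 ok, R2 ok, R3 fails, R4 ok.
Only rule 3 fails.

3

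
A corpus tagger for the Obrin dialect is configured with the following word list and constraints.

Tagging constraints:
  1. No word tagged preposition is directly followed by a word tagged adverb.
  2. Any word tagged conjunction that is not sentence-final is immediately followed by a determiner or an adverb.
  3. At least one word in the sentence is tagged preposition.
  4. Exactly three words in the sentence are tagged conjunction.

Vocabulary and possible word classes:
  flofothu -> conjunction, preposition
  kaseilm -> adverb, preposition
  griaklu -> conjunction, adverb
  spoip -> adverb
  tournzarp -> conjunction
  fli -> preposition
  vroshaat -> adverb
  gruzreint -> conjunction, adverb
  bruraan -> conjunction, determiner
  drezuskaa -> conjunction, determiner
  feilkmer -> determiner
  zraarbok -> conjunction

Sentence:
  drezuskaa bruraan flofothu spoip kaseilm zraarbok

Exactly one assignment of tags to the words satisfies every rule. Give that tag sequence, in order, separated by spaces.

conjunction determiner conjunction adverb preposition conjunction

Candidates per position — 1:drezuskaa {conjunction,determiner}; 2:bruraan {conjunction,determiner}; 3:flofothu {conjunction,preposition}; 4:spoip {adverb}; 5:kaseilm {adverb,preposition}; 6:zraarbok {conjunction}.
If word 2 were conjunction, no tagging could satisfy rule 2; so word 2 is determiner.
If word 3 were preposition, no tagging could satisfy rule 1; so word 3 is conjunction.
If word 5 were adverb, no tagging could satisfy rule 3; so word 5 is preposition.
If word 1 were determiner, no tagging could satisfy rule 4; so word 1 is conjunction.
That leaves exactly one tagging: conjunction determiner conjunction adverb preposition conjunction.
Verifying each rule — rule 1 satisfied; rule 2 satisfied; rule 3 satisfied; rule 4 satisfied.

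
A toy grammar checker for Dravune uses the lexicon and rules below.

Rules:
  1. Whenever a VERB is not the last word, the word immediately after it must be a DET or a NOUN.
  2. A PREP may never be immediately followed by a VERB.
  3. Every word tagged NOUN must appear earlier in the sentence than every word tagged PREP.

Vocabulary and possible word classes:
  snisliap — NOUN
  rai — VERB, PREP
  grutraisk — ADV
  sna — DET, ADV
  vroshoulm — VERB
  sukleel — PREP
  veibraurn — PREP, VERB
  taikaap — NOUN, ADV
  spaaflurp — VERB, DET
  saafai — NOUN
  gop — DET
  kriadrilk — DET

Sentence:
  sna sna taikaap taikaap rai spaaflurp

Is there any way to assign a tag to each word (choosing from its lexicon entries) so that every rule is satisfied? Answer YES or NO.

Candidates per position — 1:sna {DET,ADV}; 2:sna {DET,ADV}; 3:taikaap {NOUN,ADV}; 4:taikaap {NOUN,ADV}; 5:rai {VERB,PREP}; 6:spaaflurp {VERB,DET}.
One satisfying assignment: ADV ADV NOUN NOUN PREP DET.
Rule-by-rule: rule 1 holds; rule 2 holds; rule 3 holds.

YES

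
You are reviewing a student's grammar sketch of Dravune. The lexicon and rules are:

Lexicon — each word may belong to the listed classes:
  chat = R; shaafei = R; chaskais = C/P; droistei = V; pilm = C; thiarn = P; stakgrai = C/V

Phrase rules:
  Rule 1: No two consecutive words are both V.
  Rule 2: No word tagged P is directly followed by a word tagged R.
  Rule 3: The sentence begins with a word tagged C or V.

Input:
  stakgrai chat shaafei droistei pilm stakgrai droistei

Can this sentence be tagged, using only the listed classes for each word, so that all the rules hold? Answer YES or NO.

Candidates per position — 1:stakgrai {C,V}; 2:chat {R}; 3:shaafei {R}; 4:droistei {V}; 5:pilm {C}; 6:stakgrai {C,V}; 7:droistei {V}.
One satisfying assignment: C R R V C C V.
Checking: rule 1 holds; rule 2 holds; rule 3 holds.

YES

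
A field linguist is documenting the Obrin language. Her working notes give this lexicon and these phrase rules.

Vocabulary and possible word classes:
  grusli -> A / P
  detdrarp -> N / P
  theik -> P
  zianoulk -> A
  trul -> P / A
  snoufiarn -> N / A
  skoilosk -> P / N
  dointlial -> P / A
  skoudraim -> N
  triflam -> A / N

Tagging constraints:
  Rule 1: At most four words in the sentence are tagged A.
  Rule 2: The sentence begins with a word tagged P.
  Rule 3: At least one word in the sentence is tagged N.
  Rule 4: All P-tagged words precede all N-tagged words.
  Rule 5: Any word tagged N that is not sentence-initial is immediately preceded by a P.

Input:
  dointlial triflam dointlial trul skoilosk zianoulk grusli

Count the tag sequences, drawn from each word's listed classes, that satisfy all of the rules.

Candidates per position — 1:dointlial {P,A}; 2:triflam {A,N}; 3:dointlial {P,A}; 4:trul {P,A}; 5:skoilosk {P,N}; 6:zianoulk {A}; 7:grusli {A,P}.
There are 64 candidate sequences in total.
The sequences that satisfy every rule: P A P P N A A; P A A P N A A.
Count = 2.

2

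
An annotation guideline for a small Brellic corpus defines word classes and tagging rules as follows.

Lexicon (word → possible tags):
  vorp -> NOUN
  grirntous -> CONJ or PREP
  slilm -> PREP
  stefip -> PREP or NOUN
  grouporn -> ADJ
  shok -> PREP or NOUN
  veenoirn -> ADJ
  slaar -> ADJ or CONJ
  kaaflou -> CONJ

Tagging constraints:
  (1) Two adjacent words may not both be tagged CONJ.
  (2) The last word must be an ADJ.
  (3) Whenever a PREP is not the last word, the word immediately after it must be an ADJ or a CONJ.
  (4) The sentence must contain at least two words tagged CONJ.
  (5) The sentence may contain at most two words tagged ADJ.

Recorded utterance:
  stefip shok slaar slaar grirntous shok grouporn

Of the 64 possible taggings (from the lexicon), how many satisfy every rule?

4

Candidates per position — 1:stefip {PREP,NOUN}; 2:shok {PREP,NOUN}; 3:slaar {ADJ,CONJ}; 4:slaar {ADJ,CONJ}; 5:grirntous {CONJ,PREP}; 6:shok {PREP,NOUN}; 7:grouporn {ADJ}.
There are 64 candidate sequences in total.
The sequences that satisfy every rule: NOUN PREP CONJ ADJ CONJ PREP ADJ; NOUN PREP CONJ ADJ CONJ NOUN ADJ; NOUN NOUN CONJ ADJ CONJ PREP ADJ; NOUN NOUN CONJ ADJ CONJ NOUN ADJ.
Count = 4.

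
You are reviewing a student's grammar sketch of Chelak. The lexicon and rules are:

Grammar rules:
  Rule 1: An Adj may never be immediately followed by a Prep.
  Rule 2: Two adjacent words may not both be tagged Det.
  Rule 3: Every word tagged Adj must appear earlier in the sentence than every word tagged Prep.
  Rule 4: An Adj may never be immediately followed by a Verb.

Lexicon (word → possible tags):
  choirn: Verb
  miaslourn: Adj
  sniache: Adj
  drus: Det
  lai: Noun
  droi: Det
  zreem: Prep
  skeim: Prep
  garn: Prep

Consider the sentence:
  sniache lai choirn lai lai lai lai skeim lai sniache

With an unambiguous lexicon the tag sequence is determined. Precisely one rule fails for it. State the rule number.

Fixed tagging: Adj Noun Verb Noun Noun Noun Noun Prep Noun Adj.
Applying the rules: R1 ✓, R2 ✓, R3 ✗, R4 ✓.
Only rule 3 fails.

3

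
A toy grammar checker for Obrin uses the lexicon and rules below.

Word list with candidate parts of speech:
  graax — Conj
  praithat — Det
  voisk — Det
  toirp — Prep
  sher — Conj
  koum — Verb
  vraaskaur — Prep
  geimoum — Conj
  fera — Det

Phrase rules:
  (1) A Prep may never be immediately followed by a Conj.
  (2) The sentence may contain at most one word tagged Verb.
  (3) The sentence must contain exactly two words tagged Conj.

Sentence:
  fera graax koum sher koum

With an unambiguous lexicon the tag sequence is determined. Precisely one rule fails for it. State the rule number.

2

Fixed tagging: Det Conj Verb Conj Verb.
Rule check: R1 pass, R2 fail, R3 pass.
Only rule 2 fails.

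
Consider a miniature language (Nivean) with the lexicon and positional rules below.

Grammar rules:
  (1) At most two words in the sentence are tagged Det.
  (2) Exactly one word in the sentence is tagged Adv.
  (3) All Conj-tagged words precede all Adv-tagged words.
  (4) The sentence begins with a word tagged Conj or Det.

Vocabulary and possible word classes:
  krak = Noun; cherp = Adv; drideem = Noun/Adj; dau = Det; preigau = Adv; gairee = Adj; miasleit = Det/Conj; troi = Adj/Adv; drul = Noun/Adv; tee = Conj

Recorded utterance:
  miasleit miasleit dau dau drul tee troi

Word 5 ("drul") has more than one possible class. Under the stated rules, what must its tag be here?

Noun

Candidates per position — 1:miasleit {Det,Conj}; 2:miasleit {Det,Conj}; 3:dau {Det}; 4:dau {Det}; 5:drul {Noun,Adv}; 6:tee {Conj}; 7:troi {Adj,Adv}.
At position 1, choosing Det makes rule 1 impossible to satisfy; hence Conj.
At position 2, choosing Det makes rule 1 impossible to satisfy; hence Conj.
At position 5, choosing Adv makes rule 3 impossible to satisfy; hence Noun.
At position 7, choosing Adj makes rule 2 impossible to satisfy; hence Adv.
So the tagging must be: Conj Conj Det Det Noun Conj Adv.
Rule-by-rule: rule 1 holds; rule 2 holds; rule 3 holds; rule 4 holds.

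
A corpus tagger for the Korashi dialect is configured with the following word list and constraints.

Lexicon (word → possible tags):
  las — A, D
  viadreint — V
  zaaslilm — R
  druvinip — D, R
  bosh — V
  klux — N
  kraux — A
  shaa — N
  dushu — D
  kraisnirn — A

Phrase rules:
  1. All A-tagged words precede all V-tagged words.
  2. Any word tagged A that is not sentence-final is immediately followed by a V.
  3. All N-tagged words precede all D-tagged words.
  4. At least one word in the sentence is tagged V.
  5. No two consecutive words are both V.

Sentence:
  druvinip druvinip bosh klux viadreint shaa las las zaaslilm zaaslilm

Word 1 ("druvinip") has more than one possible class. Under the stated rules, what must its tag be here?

R

Candidates per position — 1:druvinip {D,R}; 2:druvinip {D,R}; 3:bosh {V}; 4:klux {N}; 5:viadreint {V}; 6:shaa {N}; 7:las {A,D}; 8:las {A,D}; 9:zaaslilm {R}; 10:zaaslilm {R}.
Word 1 cannot be D — rule 3 would then fail for every completion. It is R.
Word 2 cannot be D — rule 3 would then fail for every completion. It is R.
Word 7 cannot be A — rule 1 would then fail for every completion. It is D.
Word 8 cannot be A — rule 1 would then fail for every completion. It is D.
So the tagging must be: R R V N V N D D R R.
Verifying each rule — rule 1 ok; rule 2 ok; rule 3 ok; rule 4 ok; rule 5 ok.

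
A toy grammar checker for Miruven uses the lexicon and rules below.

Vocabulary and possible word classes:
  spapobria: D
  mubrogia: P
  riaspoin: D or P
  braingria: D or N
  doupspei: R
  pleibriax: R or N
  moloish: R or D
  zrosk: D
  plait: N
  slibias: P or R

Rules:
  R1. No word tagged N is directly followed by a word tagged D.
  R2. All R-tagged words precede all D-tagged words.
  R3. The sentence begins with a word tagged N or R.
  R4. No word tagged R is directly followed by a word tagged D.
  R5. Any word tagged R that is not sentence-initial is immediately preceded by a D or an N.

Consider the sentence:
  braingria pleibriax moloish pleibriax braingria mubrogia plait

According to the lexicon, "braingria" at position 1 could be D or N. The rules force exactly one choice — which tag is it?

N

Candidates per position — 1:braingria {D,N}; 2:pleibriax {R,N}; 3:moloish {R,D}; 4:pleibriax {R,N}; 5:braingria {D,N}; 6:mubrogia {P}; 7:plait {N}.
Position 1: D is ruled out by rule 3; that leaves N.
The remaining ambiguous positions (2, 3, 4, 5) are resolved jointly — only one combination satisfies every rule.
That leaves exactly one tagging: N N R N N P N.
Checking: rule 1 holds; rule 2 holds; rule 3 holds; rule 4 holds; rule 5 holds.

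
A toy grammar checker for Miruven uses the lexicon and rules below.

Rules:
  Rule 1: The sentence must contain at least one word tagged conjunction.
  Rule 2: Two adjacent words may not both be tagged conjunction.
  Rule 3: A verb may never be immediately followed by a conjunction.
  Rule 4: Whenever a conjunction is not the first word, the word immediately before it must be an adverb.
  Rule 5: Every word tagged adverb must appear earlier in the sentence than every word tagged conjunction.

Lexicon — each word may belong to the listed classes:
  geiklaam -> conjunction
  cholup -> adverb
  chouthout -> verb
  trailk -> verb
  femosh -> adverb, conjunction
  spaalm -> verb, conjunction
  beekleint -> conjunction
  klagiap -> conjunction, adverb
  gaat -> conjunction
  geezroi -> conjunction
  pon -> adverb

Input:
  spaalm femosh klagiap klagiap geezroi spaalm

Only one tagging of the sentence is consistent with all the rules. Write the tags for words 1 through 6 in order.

Candidates per position — 1:spaalm {verb,conjunction}; 2:femosh {adverb,conjunction}; 3:klagiap {conjunction,adverb}; 4:klagiap {conjunction,adverb}; 5:geezroi {conjunction}; 6:spaalm {verb,conjunction}.
Position 2: conjunction is ruled out by rule 4; that leaves adverb.
Position 4: conjunction is ruled out by rule 2; that leaves adverb.
Position 6: conjunction is ruled out by rule 2; that leaves verb.
Position 1: conjunction is ruled out by rule 5; that leaves verb.
Position 3: conjunction is ruled out by rule 5; that leaves adverb.
The unique satisfying tagging is: verb adverb adverb adverb conjunction verb.
Checking: rule 1 satisfied; rule 2 satisfied; rule 3 satisfied; rule 4 satisfied; rule 5 satisfied.

verb adverb adverb adverb conjunction verb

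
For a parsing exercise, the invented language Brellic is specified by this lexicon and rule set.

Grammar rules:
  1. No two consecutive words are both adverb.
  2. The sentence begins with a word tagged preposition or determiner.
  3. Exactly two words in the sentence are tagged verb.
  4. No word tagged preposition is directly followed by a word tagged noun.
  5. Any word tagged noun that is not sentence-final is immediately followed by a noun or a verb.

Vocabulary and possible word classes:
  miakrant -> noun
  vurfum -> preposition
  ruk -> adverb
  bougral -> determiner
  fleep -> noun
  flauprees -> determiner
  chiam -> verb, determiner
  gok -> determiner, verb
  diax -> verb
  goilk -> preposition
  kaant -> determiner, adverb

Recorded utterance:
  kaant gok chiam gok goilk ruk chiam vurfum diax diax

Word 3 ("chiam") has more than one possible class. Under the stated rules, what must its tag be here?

Candidates per position — 1:kaant {determiner,adverb}; 2:gok {determiner,verb}; 3:chiam {verb,determiner}; 4:gok {determiner,verb}; 5:goilk {preposition}; 6:ruk {adverb}; 7:chiam {verb,determiner}; 8:vurfum {preposition}; 9:diax {verb}; 10:diax {verb}.
At position 1, choosing adverb makes rule 2 impossible to satisfy; hence determiner.
At position 2, choosing verb makes rule 3 impossible to satisfy; hence determiner.
At position 3, choosing verb makes rule 3 impossible to satisfy; hence determiner.
At position 4, choosing verb makes rule 3 impossible to satisfy; hence determiner.
At position 7, choosing verb makes rule 3 impossible to satisfy; hence determiner.
The unique satisfying tagging is: determiner determiner determiner determiner preposition adverb determiner preposition verb verb.
Verifying each rule — rule 1 ok; rule 2 ok; rule 3 ok; rule 4 ok; rule 5 ok.

determiner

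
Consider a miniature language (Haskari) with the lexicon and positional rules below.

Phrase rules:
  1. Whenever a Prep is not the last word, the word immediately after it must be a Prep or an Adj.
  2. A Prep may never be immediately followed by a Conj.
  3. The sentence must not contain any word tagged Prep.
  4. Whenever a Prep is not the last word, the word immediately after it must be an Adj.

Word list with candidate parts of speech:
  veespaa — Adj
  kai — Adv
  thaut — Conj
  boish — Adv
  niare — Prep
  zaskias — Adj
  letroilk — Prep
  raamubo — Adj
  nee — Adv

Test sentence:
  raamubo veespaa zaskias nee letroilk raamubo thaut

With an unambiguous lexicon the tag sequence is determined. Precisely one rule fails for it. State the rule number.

Fixed tagging: Adj Adj Adj Adv Prep Adj Conj.
Rule check: R1 holds, R2 holds, R3 violated, R4 holds.
Only rule 3 fails.

3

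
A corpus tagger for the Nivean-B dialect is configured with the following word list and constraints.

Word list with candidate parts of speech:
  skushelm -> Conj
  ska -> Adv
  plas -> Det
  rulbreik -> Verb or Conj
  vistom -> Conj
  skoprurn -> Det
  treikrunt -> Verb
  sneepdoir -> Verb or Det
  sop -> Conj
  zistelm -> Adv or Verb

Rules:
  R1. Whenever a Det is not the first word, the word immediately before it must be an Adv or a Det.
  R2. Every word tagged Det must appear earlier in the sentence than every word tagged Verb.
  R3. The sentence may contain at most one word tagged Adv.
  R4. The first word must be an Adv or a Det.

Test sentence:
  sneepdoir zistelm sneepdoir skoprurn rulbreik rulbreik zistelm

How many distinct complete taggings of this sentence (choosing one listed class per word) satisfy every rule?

Candidates per position — 1:sneepdoir {Verb,Det}; 2:zistelm {Adv,Verb}; 3:sneepdoir {Verb,Det}; 4:skoprurn {Det}; 5:rulbreik {Verb,Conj}; 6:rulbreik {Verb,Conj}; 7:zistelm {Adv,Verb}.
There are 64 candidate sequences in total.
The sequences that satisfy every rule: Det Adv Det Det Verb Verb Verb; Det Adv Det Det Verb Conj Verb; Det Adv Det Det Conj Verb Verb; Det Adv Det Det Conj Conj Verb.
Count = 4.

4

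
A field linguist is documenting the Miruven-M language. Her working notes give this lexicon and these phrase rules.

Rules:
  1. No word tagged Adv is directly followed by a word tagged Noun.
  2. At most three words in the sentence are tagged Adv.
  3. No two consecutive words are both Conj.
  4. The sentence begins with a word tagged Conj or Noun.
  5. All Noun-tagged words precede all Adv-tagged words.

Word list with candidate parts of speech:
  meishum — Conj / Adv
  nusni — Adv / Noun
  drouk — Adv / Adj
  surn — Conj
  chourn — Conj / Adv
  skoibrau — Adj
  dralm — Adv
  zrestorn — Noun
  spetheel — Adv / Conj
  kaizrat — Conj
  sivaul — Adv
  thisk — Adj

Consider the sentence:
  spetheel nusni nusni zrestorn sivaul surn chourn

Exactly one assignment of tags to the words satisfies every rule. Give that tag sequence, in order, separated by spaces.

Candidates per position — 1:spetheel {Adv,Conj}; 2:nusni {Adv,Noun}; 3:nusni {Adv,Noun}; 4:zrestorn {Noun}; 5:sivaul {Adv}; 6:surn {Conj}; 7:chourn {Conj,Adv}.
If word 1 were Adv, no tagging could satisfy rule 1; so word 1 is Conj.
If word 2 were Adv, no tagging could satisfy rule 1; so word 2 is Noun.
If word 3 were Adv, no tagging could satisfy rule 1; so word 3 is Noun.
If word 7 were Conj, no tagging could satisfy rule 3; so word 7 is Adv.
That leaves exactly one tagging: Conj Noun Noun Noun Adv Conj Adv.
Check: rule 1 satisfied; rule 2 satisfied; rule 3 satisfied; rule 4 satisfied; rule 5 satisfied.

Conj Noun Noun Noun Adv Conj Adv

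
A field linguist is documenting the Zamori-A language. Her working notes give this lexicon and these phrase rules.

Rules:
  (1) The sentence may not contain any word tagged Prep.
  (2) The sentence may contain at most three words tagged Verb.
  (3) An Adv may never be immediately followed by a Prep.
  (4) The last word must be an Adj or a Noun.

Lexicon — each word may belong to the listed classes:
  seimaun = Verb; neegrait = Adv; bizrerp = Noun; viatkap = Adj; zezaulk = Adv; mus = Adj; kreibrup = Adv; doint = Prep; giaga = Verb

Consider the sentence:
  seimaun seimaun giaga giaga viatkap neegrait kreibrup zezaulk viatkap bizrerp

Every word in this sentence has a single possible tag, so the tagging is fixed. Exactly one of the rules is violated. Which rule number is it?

2

Fixed tagging: Verb Verb Verb Verb Adj Adv Adv Adv Adj Noun.
Applying the rules: R1 pass, R2 fail, R3 pass, R4 pass.
Only rule 2 fails.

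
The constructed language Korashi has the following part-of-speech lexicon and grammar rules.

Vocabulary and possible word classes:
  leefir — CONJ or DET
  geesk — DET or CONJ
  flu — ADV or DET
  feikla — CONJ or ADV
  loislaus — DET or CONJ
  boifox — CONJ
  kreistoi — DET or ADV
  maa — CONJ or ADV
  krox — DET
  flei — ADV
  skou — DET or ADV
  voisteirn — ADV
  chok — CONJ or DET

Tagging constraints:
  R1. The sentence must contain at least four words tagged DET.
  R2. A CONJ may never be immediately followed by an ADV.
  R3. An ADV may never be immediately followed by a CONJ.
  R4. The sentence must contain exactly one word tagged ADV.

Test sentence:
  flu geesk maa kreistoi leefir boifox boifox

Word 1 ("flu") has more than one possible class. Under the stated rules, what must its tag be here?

DET

Candidates per position — 1:flu {ADV,DET}; 2:geesk {DET,CONJ}; 3:maa {CONJ,ADV}; 4:kreistoi {DET,ADV}; 5:leefir {CONJ,DET}; 6:boifox {CONJ}; 7:boifox {CONJ}.
Position 1: ADV is ruled out by rule 1; that leaves DET.
Position 2: CONJ is ruled out by rule 1; that leaves DET.
Position 4: ADV is ruled out by rule 1; that leaves DET.
Position 5: CONJ is ruled out by rule 1; that leaves DET.
Position 3: CONJ is ruled out by rule 4; that leaves ADV.
The only consistent sequence is: DET DET ADV DET DET CONJ CONJ.
Check: rule 1 satisfied; rule 2 satisfied; rule 3 satisfied; rule 4 satisfied.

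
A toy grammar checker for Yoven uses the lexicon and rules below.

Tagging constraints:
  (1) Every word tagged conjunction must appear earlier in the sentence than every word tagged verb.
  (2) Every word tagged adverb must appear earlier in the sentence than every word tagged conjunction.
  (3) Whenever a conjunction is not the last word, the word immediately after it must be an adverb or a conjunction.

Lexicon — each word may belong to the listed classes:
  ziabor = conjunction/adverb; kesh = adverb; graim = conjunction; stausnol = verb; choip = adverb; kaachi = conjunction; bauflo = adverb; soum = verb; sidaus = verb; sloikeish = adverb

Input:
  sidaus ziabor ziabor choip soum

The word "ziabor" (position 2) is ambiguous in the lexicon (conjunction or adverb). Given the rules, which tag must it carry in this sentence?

adverb

Candidates per position — 1:sidaus {verb}; 2:ziabor {conjunction,adverb}; 3:ziabor {conjunction,adverb}; 4:choip {adverb}; 5:soum {verb}.
If word 2 were conjunction, no tagging could satisfy rule 1; so word 2 is adverb.
If word 3 were conjunction, no tagging could satisfy rule 1; so word 3 is adverb.
The unique satisfying tagging is: verb adverb adverb adverb verb.
Check: rule 1 satisfied; rule 2 satisfied; rule 3 satisfied.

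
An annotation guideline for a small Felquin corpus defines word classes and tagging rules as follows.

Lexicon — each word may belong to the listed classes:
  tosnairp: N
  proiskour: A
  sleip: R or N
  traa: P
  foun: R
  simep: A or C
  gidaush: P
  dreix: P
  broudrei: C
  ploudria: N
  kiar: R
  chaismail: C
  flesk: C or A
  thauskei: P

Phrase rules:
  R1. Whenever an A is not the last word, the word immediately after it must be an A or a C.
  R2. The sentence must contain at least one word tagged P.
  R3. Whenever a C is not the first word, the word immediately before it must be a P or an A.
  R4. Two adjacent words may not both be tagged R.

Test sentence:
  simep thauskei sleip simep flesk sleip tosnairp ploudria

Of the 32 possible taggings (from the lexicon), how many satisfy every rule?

Candidates per position — 1:simep {A,C}; 2:thauskei {P}; 3:sleip {R,N}; 4:simep {A,C}; 5:flesk {C,A}; 6:sleip {R,N}; 7:tosnairp {N}; 8:ploudria {N}.
There are 32 candidate sequences in total.
The sequences that satisfy every rule: C P R A C R N N; C P R A C N N N; C P N A C R N N; C P N A C N N N.
Count = 4.

4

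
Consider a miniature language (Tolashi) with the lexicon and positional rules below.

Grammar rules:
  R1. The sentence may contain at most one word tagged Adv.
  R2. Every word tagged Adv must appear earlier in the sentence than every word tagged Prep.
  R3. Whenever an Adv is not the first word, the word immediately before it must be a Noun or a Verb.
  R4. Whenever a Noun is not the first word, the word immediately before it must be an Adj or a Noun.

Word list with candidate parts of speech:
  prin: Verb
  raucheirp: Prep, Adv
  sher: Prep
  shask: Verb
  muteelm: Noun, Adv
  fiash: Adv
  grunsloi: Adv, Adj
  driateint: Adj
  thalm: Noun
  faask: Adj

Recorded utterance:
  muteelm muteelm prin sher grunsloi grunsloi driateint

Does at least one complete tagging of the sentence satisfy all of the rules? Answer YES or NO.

Candidates per position — 1:muteelm {Noun,Adv}; 2:muteelm {Noun,Adv}; 3:prin {Verb}; 4:sher {Prep}; 5:grunsloi {Adv,Adj}; 6:grunsloi {Adv,Adj}; 7:driateint {Adj}.
One satisfying assignment: Noun Adv Verb Prep Adj Adj Adj.
Verifying each rule — rule 1 ok; rule 2 ok; rule 3 ok; rule 4 ok.

YES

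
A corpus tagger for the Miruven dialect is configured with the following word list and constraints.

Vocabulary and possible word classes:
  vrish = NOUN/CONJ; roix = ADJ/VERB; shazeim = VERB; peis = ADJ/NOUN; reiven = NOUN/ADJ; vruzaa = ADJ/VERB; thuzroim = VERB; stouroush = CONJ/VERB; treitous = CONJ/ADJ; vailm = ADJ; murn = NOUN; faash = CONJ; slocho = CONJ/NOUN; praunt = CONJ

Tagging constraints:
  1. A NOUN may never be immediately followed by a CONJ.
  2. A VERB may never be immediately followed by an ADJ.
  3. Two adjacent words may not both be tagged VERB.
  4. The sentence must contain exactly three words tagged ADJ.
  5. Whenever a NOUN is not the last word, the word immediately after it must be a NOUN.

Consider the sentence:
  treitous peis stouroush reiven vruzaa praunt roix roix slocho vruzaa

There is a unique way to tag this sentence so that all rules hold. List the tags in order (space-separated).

Candidates per position — 1:treitous {CONJ,ADJ}; 2:peis {ADJ,NOUN}; 3:stouroush {CONJ,VERB}; 4:reiven {NOUN,ADJ}; 5:vruzaa {ADJ,VERB}; 6:praunt {CONJ}; 7:roix {ADJ,VERB}; 8:roix {ADJ,VERB}; 9:slocho {CONJ,NOUN}; 10:vruzaa {ADJ,VERB}.
If word 2 were NOUN, no tagging could satisfy rule 5; so word 2 is ADJ.
If word 4 were NOUN, no tagging could satisfy rule 5; so word 4 is ADJ.
If word 9 were NOUN, no tagging could satisfy rule 5; so word 9 is CONJ.
If word 3 were VERB, no tagging could satisfy rule 2; so word 3 is CONJ.
The remaining ambiguous positions (1, 5, 7, 8, 10) are resolved jointly — only one combination satisfies every rule.
The unique satisfying tagging is: CONJ ADJ CONJ ADJ VERB CONJ ADJ VERB CONJ VERB.
Checking: rule 1 ✓; rule 2 ✓; rule 3 ✓; rule 4 ✓; rule 5 ✓.

CONJ ADJ CONJ ADJ VERB CONJ ADJ VERB CONJ VERB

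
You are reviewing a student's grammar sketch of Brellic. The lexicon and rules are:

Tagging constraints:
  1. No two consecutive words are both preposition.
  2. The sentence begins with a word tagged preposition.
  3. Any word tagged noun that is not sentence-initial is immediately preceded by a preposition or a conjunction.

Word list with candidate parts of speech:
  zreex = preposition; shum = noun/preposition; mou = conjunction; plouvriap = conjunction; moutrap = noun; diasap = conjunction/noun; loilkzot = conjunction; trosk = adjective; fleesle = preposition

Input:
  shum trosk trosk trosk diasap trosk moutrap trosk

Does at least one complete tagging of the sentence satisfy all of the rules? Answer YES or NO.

Candidates per position — 1:shum {noun,preposition}; 2:trosk {adjective}; 3:trosk {adjective}; 4:trosk {adjective}; 5:diasap {conjunction,noun}; 6:trosk {adjective}; 7:moutrap {noun}; 8:trosk {adjective}.
Rule 3 cannot be satisfied by any choice of tags from the lexicon.
So there is no consistent tagging.

NO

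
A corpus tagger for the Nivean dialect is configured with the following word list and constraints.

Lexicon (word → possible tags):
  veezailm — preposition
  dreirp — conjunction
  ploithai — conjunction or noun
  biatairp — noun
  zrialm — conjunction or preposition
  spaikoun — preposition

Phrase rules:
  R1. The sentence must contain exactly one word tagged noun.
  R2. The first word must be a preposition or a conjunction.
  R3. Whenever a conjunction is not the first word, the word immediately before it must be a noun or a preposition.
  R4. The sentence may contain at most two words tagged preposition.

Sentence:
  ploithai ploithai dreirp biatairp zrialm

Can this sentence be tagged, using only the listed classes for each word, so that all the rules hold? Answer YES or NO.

NO

Candidates per position — 1:ploithai {conjunction,noun}; 2:ploithai {conjunction,noun}; 3:dreirp {conjunction}; 4:biatairp {noun}; 5:zrialm {conjunction,preposition}.
Every candidate sequence violates at least one rule; no consistent tagging exists.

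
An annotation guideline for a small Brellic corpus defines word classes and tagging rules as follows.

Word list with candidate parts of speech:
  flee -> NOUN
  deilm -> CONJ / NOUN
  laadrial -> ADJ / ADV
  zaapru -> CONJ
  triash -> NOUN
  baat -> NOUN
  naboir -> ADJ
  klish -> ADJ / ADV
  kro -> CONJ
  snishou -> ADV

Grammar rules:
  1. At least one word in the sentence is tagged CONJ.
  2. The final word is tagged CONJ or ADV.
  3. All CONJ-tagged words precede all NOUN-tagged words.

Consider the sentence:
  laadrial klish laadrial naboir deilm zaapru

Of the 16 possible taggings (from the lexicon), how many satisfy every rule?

Candidates per position — 1:laadrial {ADJ,ADV}; 2:klish {ADJ,ADV}; 3:laadrial {ADJ,ADV}; 4:naboir {ADJ}; 5:deilm {CONJ,NOUN}; 6:zaapru {CONJ}.
There are 16 candidate sequences in total.
Checking each against the rules leaves 8 sequences.
Count = 8.

8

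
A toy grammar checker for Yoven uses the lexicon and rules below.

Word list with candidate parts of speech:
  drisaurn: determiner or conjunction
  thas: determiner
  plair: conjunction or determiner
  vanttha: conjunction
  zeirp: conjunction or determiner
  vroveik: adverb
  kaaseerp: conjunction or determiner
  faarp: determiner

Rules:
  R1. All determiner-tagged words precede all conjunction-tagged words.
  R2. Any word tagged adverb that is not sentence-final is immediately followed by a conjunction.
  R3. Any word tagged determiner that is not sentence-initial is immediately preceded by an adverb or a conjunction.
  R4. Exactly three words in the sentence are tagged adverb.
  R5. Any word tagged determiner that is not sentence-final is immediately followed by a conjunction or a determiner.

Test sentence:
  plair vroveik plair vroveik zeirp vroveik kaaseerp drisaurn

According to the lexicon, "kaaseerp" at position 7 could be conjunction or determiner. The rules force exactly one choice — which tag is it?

Candidates per position — 1:plair {conjunction,determiner}; 2:vroveik {adverb}; 3:plair {conjunction,determiner}; 4:vroveik {adverb}; 5:zeirp {conjunction,determiner}; 6:vroveik {adverb}; 7:kaaseerp {conjunction,determiner}; 8:drisaurn {determiner,conjunction}.
Word 1 cannot be determiner — rule 5 would then fail for every completion. It is conjunction.
Word 3 cannot be determiner — rule 1 would then fail for every completion. It is conjunction.
Word 5 cannot be determiner — rule 1 would then fail for every completion. It is conjunction.
Word 7 cannot be determiner — rule 1 would then fail for every completion. It is conjunction.
Word 8 cannot be determiner — rule 1 would then fail for every completion. It is conjunction.
So the tagging must be: conjunction adverb conjunction adverb conjunction adverb conjunction conjunction.
Rule-by-rule: rule 1 holds; rule 2 holds; rule 3 holds; rule 4 holds; rule 5 holds.

conjunction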